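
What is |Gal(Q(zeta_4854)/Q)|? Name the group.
|Gal(Q(zeta_4854)/Q)| = phi(4854) = 1616; group ≅ (Z/4854Z)^* ≅ Z/2Z × Z/808Z

The n-th cyclotomic polynomial Φ_4854(x) is the minimal polynomial of zeta_4854 over Q and has degree phi(4854) = 1616. So Q(zeta_4854) is a degree-1616 Galois extension with Galois group (Z/4854Z)^*. By CRT, (Z/4854Z)^* ≅ (Z/2Z)^* × (Z/3Z)^* × (Z/809Z)^*. Each prime-power unit group is (Z/2Z)^* ≅ trivial group (order 1); (Z/3Z)^* ≅ Z/2Z; (Z/809Z)^* ≅ Z/808Z. Hence Gal(Q(zeta_4854)/Q) ≅ Z/2Z × Z/808Z.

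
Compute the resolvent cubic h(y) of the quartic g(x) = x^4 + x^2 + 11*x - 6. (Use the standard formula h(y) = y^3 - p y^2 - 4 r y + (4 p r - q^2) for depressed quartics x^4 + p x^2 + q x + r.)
h(y) = y^3 - y^2 + 24*y - 145

Identify coefficients: p = 1, q = 11, r = -6.
Plug into h(y) = y^3 - p y^2 - 4 r y + (4 p r - q^2):
  h(y) = y^3 - (1) y^2 - 4*(-6) y + (4*(1)*(-6) - (11)^2)
       = y^3 + (-1) y^2 + (24) y + (-145).
Simplifying: h(y) = y^3 - y^2 + 24*y - 145.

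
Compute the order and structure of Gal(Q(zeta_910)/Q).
|Gal(Q(zeta_910)/Q)| = phi(910) = 288; group ≅ (Z/910Z)^* ≅ Z/4Z × Z/6Z × Z/12Z

The n-th cyclotomic polynomial Φ_910(x) is the minimal polynomial of zeta_910 over Q and has degree phi(910) = 288. So Q(zeta_910) is a degree-288 Galois extension with Galois group (Z/910Z)^*. By CRT, (Z/910Z)^* ≅ (Z/2Z)^* × (Z/5Z)^* × (Z/7Z)^* × (Z/13Z)^*. Each prime-power unit group is (Z/2Z)^* ≅ trivial group (order 1); (Z/5Z)^* ≅ Z/4Z; (Z/7Z)^* ≅ Z/6Z; (Z/13Z)^* ≅ Z/12Z. Hence Gal(Q(zeta_910)/Q) ≅ Z/4Z × Z/6Z × Z/12Z.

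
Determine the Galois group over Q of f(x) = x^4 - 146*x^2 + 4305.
Gal(K/Q) = V_4 (Klein four-group, Z/2Z × Z/2Z)

f factors as (x^2 - 105)(x^2 - 41), so the splitting field is K = Q(sqrt(105), sqrt(41)). The elements 105, 41, 4305 are all non-squares in Q, so sqrt(105) and sqrt(41) generate independent quadratic extensions. Thus [K:Q] = 4 and Gal(K/Q) is generated by the two order-2 automorphisms sqrt(105) ↦ -sqrt(105) and sqrt(41) ↦ -sqrt(41), giving V_4.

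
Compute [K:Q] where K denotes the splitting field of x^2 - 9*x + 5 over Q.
[K:Q] = 2

The discriminant of x^2 + (-9)*x + (5) is b^2 - 4c = 81 - (20) = 61. Since 61 is not a perfect square in Q, the polynomial is irreducible over Q. Its two roots generate a degree-2 extension, so [K:Q] = 2.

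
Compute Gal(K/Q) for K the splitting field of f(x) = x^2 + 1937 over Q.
Gal(K/Q) = Z/2Z (cyclic of order 2)

x^2 + 1937 is irreducible over Q since -1937 is not a rational square. The splitting field Q(sqrt(-1937)) has degree 2 over Q, and its unique nontrivial automorphism is sqrt(-1937) ↦ -sqrt(-1937). Hence Gal(Q(sqrt(-1937))/Q) = Z/2Z.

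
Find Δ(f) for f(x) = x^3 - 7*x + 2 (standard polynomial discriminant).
Δ = 1264

For x^3 + a x^2 + b x + c the discriminant is Δ = 18 a b c - 4 a^3 c + a^2 b^2 - 4 b^3 - 27 c^2.
Plug a = 0, b = -7, c = 2:
  18*(0)*(-7)*(2) - 4*(0)^3*(2) + (0)^2*(-7)^2 - 4*(-7)^3 - 27*(2)^2
  = 0 + (0) + 0 + (1372) + (-108)
  = 1264.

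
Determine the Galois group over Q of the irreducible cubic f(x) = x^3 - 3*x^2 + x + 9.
Gal(K/Q) = S_3 (symmetric group of order 6)

Compute the discriminant of x^3 + (-3)*x^2 + (1)*x + (9): Δ = -1696. Since Δ is not a rational square, the Galois group is not contained in A_3; it must be the full S_3 (irreducibility of the cubic rules out anything smaller).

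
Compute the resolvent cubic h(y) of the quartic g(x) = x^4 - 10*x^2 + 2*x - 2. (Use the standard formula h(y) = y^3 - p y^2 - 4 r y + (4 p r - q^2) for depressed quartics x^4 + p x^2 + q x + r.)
h(y) = y^3 + 10*y^2 + 8*y + 76

Identify coefficients: p = -10, q = 2, r = -2.
Plug into h(y) = y^3 - p y^2 - 4 r y + (4 p r - q^2):
  h(y) = y^3 - (-10) y^2 - 4*(-2) y + (4*(-10)*(-2) - (2)^2)
       = y^3 + (10) y^2 + (8) y + (76).
Simplifying: h(y) = y^3 + 10*y^2 + 8*y + 76.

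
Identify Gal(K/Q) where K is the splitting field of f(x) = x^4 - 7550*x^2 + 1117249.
Gal(K/Q) = Z/2Z (cyclic of order 2)

f factors as (x^2 - 151)(x^2 - 7399), so the splitting field is K = Q(sqrt(151), sqrt(7399)). The squarefree part of 151 is 151 and the squarefree part of 7399 is also 151, so sqrt(151) and sqrt(7399) are both rational multiples of sqrt(151). Hence Q(sqrt(151)) = Q(sqrt(7399)) = Q(sqrt(151)), and the splitting field collapses to a single degree-2 extension with Galois group Z/2Z.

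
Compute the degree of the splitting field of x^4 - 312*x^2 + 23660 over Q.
[K:Q] = 4

f factors as (x^2 - 182)(x^2 - 130); the splitting field is K = Q(sqrt(182), sqrt(130)). Since 182, 130, and 23660 are all non-squares in Q, the three subfields Q(sqrt(182)), Q(sqrt(130)), Q(sqrt(23660)) are distinct degree-2 extensions, so [K:Q] = 4 (Klein four Galois group).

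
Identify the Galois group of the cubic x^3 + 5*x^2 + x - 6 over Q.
Gal(K/Q) = S_3 (symmetric group of order 6)

Compute the discriminant of x^3 + (5)*x^2 + (1)*x + (-6): Δ = 1509. Since Δ is not a rational square, the Galois group is not contained in A_3; it must be the full S_3 (irreducibility of the cubic rules out anything smaller).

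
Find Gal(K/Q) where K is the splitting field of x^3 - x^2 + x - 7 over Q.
Gal(K/Q) = S_3 (symmetric group of order 6)

Compute the discriminant of x^3 + (-1)*x^2 + (1)*x + (-7): Δ = -1228. Since Δ is not a rational square, the Galois group is not contained in A_3; it must be the full S_3 (irreducibility of the cubic rules out anything smaller).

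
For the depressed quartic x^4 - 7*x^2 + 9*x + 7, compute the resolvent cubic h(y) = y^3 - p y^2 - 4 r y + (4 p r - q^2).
h(y) = y^3 + 7*y^2 - 28*y - 277

Identify coefficients: p = -7, q = 9, r = 7.
Plug into h(y) = y^3 - p y^2 - 4 r y + (4 p r - q^2):
  h(y) = y^3 - (-7) y^2 - 4*(7) y + (4*(-7)*(7) - (9)^2)
       = y^3 + (7) y^2 + (-28) y + (-277).
Simplifying: h(y) = y^3 + 7*y^2 - 28*y - 277.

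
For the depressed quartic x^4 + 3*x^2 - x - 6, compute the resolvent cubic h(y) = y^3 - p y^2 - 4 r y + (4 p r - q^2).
h(y) = y^3 - 3*y^2 + 24*y - 73

Identify coefficients: p = 3, q = -1, r = -6.
Plug into h(y) = y^3 - p y^2 - 4 r y + (4 p r - q^2):
  h(y) = y^3 - (3) y^2 - 4*(-6) y + (4*(3)*(-6) - (-1)^2)
       = y^3 + (-3) y^2 + (24) y + (-73).
Simplifying: h(y) = y^3 - 3*y^2 + 24*y - 73.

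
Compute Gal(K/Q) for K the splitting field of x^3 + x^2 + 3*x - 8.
Gal(K/Q) = S_3 (symmetric group of order 6)

Compute the discriminant of x^3 + (1)*x^2 + (3)*x + (-8): Δ = -2227. Since Δ is not a rational square, the Galois group is not contained in A_3; it must be the full S_3 (irreducibility of the cubic rules out anything smaller).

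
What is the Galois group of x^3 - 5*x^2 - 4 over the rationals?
Gal(K/Q) = S_3 (symmetric group of order 6)

Compute the discriminant of x^3 + (-5)*x^2 + (0)*x + (-4): Δ = -2432. Since Δ is not a rational square, the Galois group is not contained in A_3; it must be the full S_3 (irreducibility of the cubic rules out anything smaller).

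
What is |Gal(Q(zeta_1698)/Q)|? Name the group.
|Gal(Q(zeta_1698)/Q)| = phi(1698) = 564; group ≅ (Z/1698Z)^* ≅ Z/2Z × Z/282Z

The n-th cyclotomic polynomial Φ_1698(x) is the minimal polynomial of zeta_1698 over Q and has degree phi(1698) = 564. So Q(zeta_1698) is a degree-564 Galois extension with Galois group (Z/1698Z)^*. By CRT, (Z/1698Z)^* ≅ (Z/2Z)^* × (Z/3Z)^* × (Z/283Z)^*. Each prime-power unit group is (Z/2Z)^* ≅ trivial group (order 1); (Z/3Z)^* ≅ Z/2Z; (Z/283Z)^* ≅ Z/282Z. Hence Gal(Q(zeta_1698)/Q) ≅ Z/2Z × Z/282Z.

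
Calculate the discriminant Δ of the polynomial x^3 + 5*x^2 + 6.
Δ = -3972

For x^3 + a x^2 + b x + c the discriminant is Δ = 18 a b c - 4 a^3 c + a^2 b^2 - 4 b^3 - 27 c^2.
Plug a = 5, b = 0, c = 6:
  18*(5)*(0)*(6) - 4*(5)^3*(6) + (5)^2*(0)^2 - 4*(0)^3 - 27*(6)^2
  = 0 + (-3000) + 0 + (0) + (-972)
  = -3972.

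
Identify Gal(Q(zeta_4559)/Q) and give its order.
|Gal(Q(zeta_4559)/Q)| = phi(4559) = 4416; group ≅ (Z/4559Z)^* ≅ Z/46Z × Z/96Z

The n-th cyclotomic polynomial Φ_4559(x) is the minimal polynomial of zeta_4559 over Q and has degree phi(4559) = 4416. So Q(zeta_4559) is a degree-4416 Galois extension with Galois group (Z/4559Z)^*. By CRT, (Z/4559Z)^* ≅ (Z/47Z)^* × (Z/97Z)^*. Each prime-power unit group is (Z/47Z)^* ≅ Z/46Z; (Z/97Z)^* ≅ Z/96Z. Hence Gal(Q(zeta_4559)/Q) ≅ Z/46Z × Z/96Z.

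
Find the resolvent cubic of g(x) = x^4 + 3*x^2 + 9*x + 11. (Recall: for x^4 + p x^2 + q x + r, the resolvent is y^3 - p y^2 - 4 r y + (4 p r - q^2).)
h(y) = y^3 - 3*y^2 - 44*y + 51

Identify coefficients: p = 3, q = 9, r = 11.
Plug into h(y) = y^3 - p y^2 - 4 r y + (4 p r - q^2):
  h(y) = y^3 - (3) y^2 - 4*(11) y + (4*(3)*(11) - (9)^2)
       = y^3 + (-3) y^2 + (-44) y + (51).
Simplifying: h(y) = y^3 - 3*y^2 - 44*y + 51.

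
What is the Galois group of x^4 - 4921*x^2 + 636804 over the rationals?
Gal(K/Q) = Z/2Z (cyclic of order 2)

f factors as (x^2 - 4788)(x^2 - 133), so the splitting field is K = Q(sqrt(4788), sqrt(133)). The squarefree part of 4788 is 133 and the squarefree part of 133 is also 133, so sqrt(4788) and sqrt(133) are both rational multiples of sqrt(133). Hence Q(sqrt(4788)) = Q(sqrt(133)) = Q(sqrt(133)), and the splitting field collapses to a single degree-2 extension with Galois group Z/2Z.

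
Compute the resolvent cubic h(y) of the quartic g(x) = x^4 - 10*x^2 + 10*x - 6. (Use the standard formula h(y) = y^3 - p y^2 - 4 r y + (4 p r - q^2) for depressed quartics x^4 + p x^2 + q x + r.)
h(y) = y^3 + 10*y^2 + 24*y + 140

Identify coefficients: p = -10, q = 10, r = -6.
Plug into h(y) = y^3 - p y^2 - 4 r y + (4 p r - q^2):
  h(y) = y^3 - (-10) y^2 - 4*(-6) y + (4*(-10)*(-6) - (10)^2)
       = y^3 + (10) y^2 + (24) y + (140).
Simplifying: h(y) = y^3 + 10*y^2 + 24*y + 140.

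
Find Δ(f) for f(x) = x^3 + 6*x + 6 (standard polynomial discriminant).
Δ = -1836

For a depressed cubic x^3 + p x + q the discriminant is Δ = -4 p^3 - 27 q^2 = -4*(6)^3 - 27*(6)^2 = -864 - 972 = -1836.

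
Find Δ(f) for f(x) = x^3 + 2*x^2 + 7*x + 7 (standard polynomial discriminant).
Δ = -959

For x^3 + a x^2 + b x + c the discriminant is Δ = 18 a b c - 4 a^3 c + a^2 b^2 - 4 b^3 - 27 c^2.
Plug a = 2, b = 7, c = 7:
  18*(2)*(7)*(7) - 4*(2)^3*(7) + (2)^2*(7)^2 - 4*(7)^3 - 27*(7)^2
  = 1764 + (-224) + 196 + (-1372) + (-1323)
  = -959.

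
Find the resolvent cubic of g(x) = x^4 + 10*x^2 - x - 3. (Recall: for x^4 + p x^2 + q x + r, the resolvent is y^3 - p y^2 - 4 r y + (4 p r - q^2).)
h(y) = y^3 - 10*y^2 + 12*y - 121

Identify coefficients: p = 10, q = -1, r = -3.
Plug into h(y) = y^3 - p y^2 - 4 r y + (4 p r - q^2):
  h(y) = y^3 - (10) y^2 - 4*(-3) y + (4*(10)*(-3) - (-1)^2)
       = y^3 + (-10) y^2 + (12) y + (-121).
Simplifying: h(y) = y^3 - 10*y^2 + 12*y - 121.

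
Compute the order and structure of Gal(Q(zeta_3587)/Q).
|Gal(Q(zeta_3587)/Q)| = phi(3587) = 3360; group ≅ (Z/3587Z)^* ≅ Z/16Z × Z/210Z

The n-th cyclotomic polynomial Φ_3587(x) is the minimal polynomial of zeta_3587 over Q and has degree phi(3587) = 3360. So Q(zeta_3587) is a degree-3360 Galois extension with Galois group (Z/3587Z)^*. By CRT, (Z/3587Z)^* ≅ (Z/17Z)^* × (Z/211Z)^*. Each prime-power unit group is (Z/17Z)^* ≅ Z/16Z; (Z/211Z)^* ≅ Z/210Z. Hence Gal(Q(zeta_3587)/Q) ≅ Z/16Z × Z/210Z.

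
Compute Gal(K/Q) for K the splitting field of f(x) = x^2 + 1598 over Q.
Gal(K/Q) = Z/2Z (cyclic of order 2)

x^2 + 1598 is irreducible over Q since -1598 is not a rational square. The splitting field Q(sqrt(-1598)) has degree 2 over Q, and its unique nontrivial automorphism is sqrt(-1598) ↦ -sqrt(-1598). Hence Gal(Q(sqrt(-1598))/Q) = Z/2Z.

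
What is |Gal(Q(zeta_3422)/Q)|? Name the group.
|Gal(Q(zeta_3422)/Q)| = phi(3422) = 1624; group ≅ (Z/3422Z)^* ≅ Z/28Z × Z/58Z

The n-th cyclotomic polynomial Φ_3422(x) is the minimal polynomial of zeta_3422 over Q and has degree phi(3422) = 1624. So Q(zeta_3422) is a degree-1624 Galois extension with Galois group (Z/3422Z)^*. By CRT, (Z/3422Z)^* ≅ (Z/2Z)^* × (Z/29Z)^* × (Z/59Z)^*. Each prime-power unit group is (Z/2Z)^* ≅ trivial group (order 1); (Z/29Z)^* ≅ Z/28Z; (Z/59Z)^* ≅ Z/58Z. Hence Gal(Q(zeta_3422)/Q) ≅ Z/28Z × Z/58Z.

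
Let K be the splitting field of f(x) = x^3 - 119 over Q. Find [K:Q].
[K:Q] = 6

x^3 - 119 has one real root r = 119^(1/3) and two complex roots r*zeta_3, r*zeta_3^2 where zeta_3 = e^(2*pi*i/3). The splitting field is Q(r, zeta_3). [Q(r):Q] = 3 and [Q(zeta_3):Q] = 2 with gcd = 1, so [Q(r, zeta_3):Q] = 3 * 2 = 6.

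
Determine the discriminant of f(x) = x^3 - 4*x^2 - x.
Δ = 20

For x^3 + a x^2 + b x + c the discriminant is Δ = 18 a b c - 4 a^3 c + a^2 b^2 - 4 b^3 - 27 c^2.
Plug a = -4, b = -1, c = 0:
  18*(-4)*(-1)*(0) - 4*(-4)^3*(0) + (-4)^2*(-1)^2 - 4*(-1)^3 - 27*(0)^2
  = 0 + (0) + 16 + (4) + (0)
  = 20.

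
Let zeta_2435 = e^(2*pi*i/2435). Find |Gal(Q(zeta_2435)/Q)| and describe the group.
|Gal(Q(zeta_2435)/Q)| = phi(2435) = 1944; group ≅ (Z/2435Z)^* ≅ Z/4Z × Z/486Z

The n-th cyclotomic polynomial Φ_2435(x) is the minimal polynomial of zeta_2435 over Q and has degree phi(2435) = 1944. So Q(zeta_2435) is a degree-1944 Galois extension with Galois group (Z/2435Z)^*. By CRT, (Z/2435Z)^* ≅ (Z/5Z)^* × (Z/487Z)^*. Each prime-power unit group is (Z/5Z)^* ≅ Z/4Z; (Z/487Z)^* ≅ Z/486Z. Hence Gal(Q(zeta_2435)/Q) ≅ Z/4Z × Z/486Z.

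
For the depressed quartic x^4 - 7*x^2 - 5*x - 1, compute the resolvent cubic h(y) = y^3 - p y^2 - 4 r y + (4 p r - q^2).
h(y) = y^3 + 7*y^2 + 4*y + 3

Identify coefficients: p = -7, q = -5, r = -1.
Plug into h(y) = y^3 - p y^2 - 4 r y + (4 p r - q^2):
  h(y) = y^3 - (-7) y^2 - 4*(-1) y + (4*(-7)*(-1) - (-5)^2)
       = y^3 + (7) y^2 + (4) y + (3).
Simplifying: h(y) = y^3 + 7*y^2 + 4*y + 3.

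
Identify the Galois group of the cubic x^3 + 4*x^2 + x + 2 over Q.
Gal(K/Q) = S_3 (symmetric group of order 6)

Compute the discriminant of x^3 + (4)*x^2 + (1)*x + (2): Δ = -464. Since Δ is not a rational square, the Galois group is not contained in A_3; it must be the full S_3 (irreducibility of the cubic rules out anything smaller).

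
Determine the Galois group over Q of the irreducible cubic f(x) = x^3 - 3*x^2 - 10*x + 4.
Gal(K/Q) = S_3 (symmetric group of order 6)

Compute the discriminant of x^3 + (-3)*x^2 + (-10)*x + (4): Δ = 7060. Since Δ is not a rational square, the Galois group is not contained in A_3; it must be the full S_3 (irreducibility of the cubic rules out anything smaller).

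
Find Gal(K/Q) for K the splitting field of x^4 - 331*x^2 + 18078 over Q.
Gal(K/Q) = V_4 (Klein four-group, Z/2Z × Z/2Z)

f factors as (x^2 - 262)(x^2 - 69), so the splitting field is K = Q(sqrt(262), sqrt(69)). The elements 262, 69, 18078 are all non-squares in Q, so sqrt(262) and sqrt(69) generate independent quadratic extensions. Thus [K:Q] = 4 and Gal(K/Q) is generated by the two order-2 automorphisms sqrt(262) ↦ -sqrt(262) and sqrt(69) ↦ -sqrt(69), giving V_4.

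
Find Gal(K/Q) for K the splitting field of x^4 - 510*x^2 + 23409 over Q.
Gal(K/Q) = Z/2Z (cyclic of order 2)

f factors as (x^2 - 51)(x^2 - 459), so the splitting field is K = Q(sqrt(51), sqrt(459)). The squarefree part of 51 is 51 and the squarefree part of 459 is also 51, so sqrt(51) and sqrt(459) are both rational multiples of sqrt(51). Hence Q(sqrt(51)) = Q(sqrt(459)) = Q(sqrt(51)), and the splitting field collapses to a single degree-2 extension with Galois group Z/2Z.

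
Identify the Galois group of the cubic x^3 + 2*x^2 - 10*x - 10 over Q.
Gal(K/Q) = S_3 (symmetric group of order 6)

Compute the discriminant of x^3 + (2)*x^2 + (-10)*x + (-10): Δ = 5620. Since Δ is not a rational square, the Galois group is not contained in A_3; it must be the full S_3 (irreducibility of the cubic rules out anything smaller).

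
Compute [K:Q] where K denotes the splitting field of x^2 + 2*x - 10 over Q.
[K:Q] = 2

The discriminant of x^2 + (2)*x + (-10) is b^2 - 4c = 4 - (-40) = 44. Since 44 is not a perfect square in Q, the polynomial is irreducible over Q. Its two roots generate a degree-2 extension, so [K:Q] = 2.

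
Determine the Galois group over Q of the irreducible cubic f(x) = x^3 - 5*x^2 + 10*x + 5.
Gal(K/Q) = S_3 (symmetric group of order 6)

Compute the discriminant of x^3 + (-5)*x^2 + (10)*x + (5): Δ = -4175. Since Δ is not a rational square, the Galois group is not contained in A_3; it must be the full S_3 (irreducibility of the cubic rules out anything smaller).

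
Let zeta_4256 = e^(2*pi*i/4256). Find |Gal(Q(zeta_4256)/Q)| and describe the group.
|Gal(Q(zeta_4256)/Q)| = phi(4256) = 1728; group ≅ (Z/4256Z)^* ≅ Z/2Z × Z/6Z × Z/8Z × Z/18Z

The n-th cyclotomic polynomial Φ_4256(x) is the minimal polynomial of zeta_4256 over Q and has degree phi(4256) = 1728. So Q(zeta_4256) is a degree-1728 Galois extension with Galois group (Z/4256Z)^*. By CRT, (Z/4256Z)^* ≅ (Z/32Z)^* × (Z/7Z)^* × (Z/19Z)^*. Each prime-power unit group is (Z/32Z)^* ≅ Z/2Z × Z/8Z; (Z/7Z)^* ≅ Z/6Z; (Z/19Z)^* ≅ Z/18Z. Hence Gal(Q(zeta_4256)/Q) ≅ Z/2Z × Z/6Z × Z/8Z × Z/18Z.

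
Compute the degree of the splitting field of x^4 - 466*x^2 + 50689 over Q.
[K:Q] = 4

f factors as (x^2 - 293)(x^2 - 173); the splitting field is K = Q(sqrt(293), sqrt(173)). Since 293, 173, and 50689 are all non-squares in Q, the three subfields Q(sqrt(293)), Q(sqrt(173)), Q(sqrt(50689)) are distinct degree-2 extensions, so [K:Q] = 4 (Klein four Galois group).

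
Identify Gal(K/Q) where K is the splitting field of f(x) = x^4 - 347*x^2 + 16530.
Gal(K/Q) = V_4 (Klein four-group, Z/2Z × Z/2Z)

f factors as (x^2 - 57)(x^2 - 290), so the splitting field is K = Q(sqrt(57), sqrt(290)). The elements 57, 290, 16530 are all non-squares in Q, so sqrt(57) and sqrt(290) generate independent quadratic extensions. Thus [K:Q] = 4 and Gal(K/Q) is generated by the two order-2 automorphisms sqrt(57) ↦ -sqrt(57) and sqrt(290) ↦ -sqrt(290), giving V_4.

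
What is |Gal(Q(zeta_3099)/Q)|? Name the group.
|Gal(Q(zeta_3099)/Q)| = phi(3099) = 2064; group ≅ (Z/3099Z)^* ≅ Z/2Z × Z/1032Z

The n-th cyclotomic polynomial Φ_3099(x) is the minimal polynomial of zeta_3099 over Q and has degree phi(3099) = 2064. So Q(zeta_3099) is a degree-2064 Galois extension with Galois group (Z/3099Z)^*. By CRT, (Z/3099Z)^* ≅ (Z/3Z)^* × (Z/1033Z)^*. Each prime-power unit group is (Z/3Z)^* ≅ Z/2Z; (Z/1033Z)^* ≅ Z/1032Z. Hence Gal(Q(zeta_3099)/Q) ≅ Z/2Z × Z/1032Z.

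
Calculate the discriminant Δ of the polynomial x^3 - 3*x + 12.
Δ = -3780

For a depressed cubic x^3 + p x + q the discriminant is Δ = -4 p^3 - 27 q^2 = -4*(-3)^3 - 27*(12)^2 = 108 - 3888 = -3780.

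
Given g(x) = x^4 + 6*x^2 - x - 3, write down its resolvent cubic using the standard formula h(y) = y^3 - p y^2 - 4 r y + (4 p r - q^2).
h(y) = y^3 - 6*y^2 + 12*y - 73

Identify coefficients: p = 6, q = -1, r = -3.
Plug into h(y) = y^3 - p y^2 - 4 r y + (4 p r - q^2):
  h(y) = y^3 - (6) y^2 - 4*(-3) y + (4*(6)*(-3) - (-1)^2)
       = y^3 + (-6) y^2 + (12) y + (-73).
Simplifying: h(y) = y^3 - 6*y^2 + 12*y - 73.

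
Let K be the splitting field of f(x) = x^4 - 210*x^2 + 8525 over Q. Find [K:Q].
[K:Q] = 4

f factors as (x^2 - 155)(x^2 - 55); the splitting field is K = Q(sqrt(155), sqrt(55)). Since 155, 55, and 8525 are all non-squares in Q, the three subfields Q(sqrt(155)), Q(sqrt(55)), Q(sqrt(8525)) are distinct degree-2 extensions, so [K:Q] = 4 (Klein four Galois group).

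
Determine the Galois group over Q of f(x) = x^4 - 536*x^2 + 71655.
Gal(K/Q) = V_4 (Klein four-group, Z/2Z × Z/2Z)

f factors as (x^2 - 281)(x^2 - 255), so the splitting field is K = Q(sqrt(281), sqrt(255)). The elements 281, 255, 71655 are all non-squares in Q, so sqrt(281) and sqrt(255) generate independent quadratic extensions. Thus [K:Q] = 4 and Gal(K/Q) is generated by the two order-2 automorphisms sqrt(281) ↦ -sqrt(281) and sqrt(255) ↦ -sqrt(255), giving V_4.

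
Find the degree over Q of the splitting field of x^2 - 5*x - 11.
[K:Q] = 2

The discriminant of x^2 + (-5)*x + (-11) is b^2 - 4c = 25 - (-44) = 69. Since 69 is not a perfect square in Q, the polynomial is irreducible over Q. Its two roots generate a degree-2 extension, so [K:Q] = 2.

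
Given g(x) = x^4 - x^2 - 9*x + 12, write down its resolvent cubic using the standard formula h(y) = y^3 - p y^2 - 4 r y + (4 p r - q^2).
h(y) = y^3 + y^2 - 48*y - 129

Identify coefficients: p = -1, q = -9, r = 12.
Plug into h(y) = y^3 - p y^2 - 4 r y + (4 p r - q^2):
  h(y) = y^3 - (-1) y^2 - 4*(12) y + (4*(-1)*(12) - (-9)^2)
       = y^3 + (1) y^2 + (-48) y + (-129).
Simplifying: h(y) = y^3 + y^2 - 48*y - 129.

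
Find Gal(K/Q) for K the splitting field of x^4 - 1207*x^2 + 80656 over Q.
Gal(K/Q) = Z/2Z (cyclic of order 2)

f factors as (x^2 - 71)(x^2 - 1136), so the splitting field is K = Q(sqrt(71), sqrt(1136)). The squarefree part of 71 is 71 and the squarefree part of 1136 is also 71, so sqrt(71) and sqrt(1136) are both rational multiples of sqrt(71). Hence Q(sqrt(71)) = Q(sqrt(1136)) = Q(sqrt(71)), and the splitting field collapses to a single degree-2 extension with Galois group Z/2Z.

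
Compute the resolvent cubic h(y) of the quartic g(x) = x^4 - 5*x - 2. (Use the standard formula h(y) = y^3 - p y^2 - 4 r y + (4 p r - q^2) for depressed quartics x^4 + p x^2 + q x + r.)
h(y) = y^3 + 8*y - 25

Identify coefficients: p = 0, q = -5, r = -2.
Plug into h(y) = y^3 - p y^2 - 4 r y + (4 p r - q^2):
  h(y) = y^3 - (0) y^2 - 4*(-2) y + (4*(0)*(-2) - (-5)^2)
       = y^3 + (0) y^2 + (8) y + (-25).
Simplifying: h(y) = y^3 + 8*y - 25.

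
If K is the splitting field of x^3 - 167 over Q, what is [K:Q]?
[K:Q] = 6

x^3 - 167 has one real root r = 167^(1/3) and two complex roots r*zeta_3, r*zeta_3^2 where zeta_3 = e^(2*pi*i/3). The splitting field is Q(r, zeta_3). [Q(r):Q] = 3 and [Q(zeta_3):Q] = 2 with gcd = 1, so [Q(r, zeta_3):Q] = 3 * 2 = 6.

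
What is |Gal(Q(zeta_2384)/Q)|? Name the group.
|Gal(Q(zeta_2384)/Q)| = phi(2384) = 1184; group ≅ (Z/2384Z)^* ≅ Z/2Z × Z/4Z × Z/148Z

The n-th cyclotomic polynomial Φ_2384(x) is the minimal polynomial of zeta_2384 over Q and has degree phi(2384) = 1184. So Q(zeta_2384) is a degree-1184 Galois extension with Galois group (Z/2384Z)^*. By CRT, (Z/2384Z)^* ≅ (Z/16Z)^* × (Z/149Z)^*. Each prime-power unit group is (Z/16Z)^* ≅ Z/2Z × Z/4Z; (Z/149Z)^* ≅ Z/148Z. Hence Gal(Q(zeta_2384)/Q) ≅ Z/2Z × Z/4Z × Z/148Z.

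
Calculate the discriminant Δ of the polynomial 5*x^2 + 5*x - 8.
Δ = 185

For a quadratic a x^2 + b x + c the discriminant is Δ = b^2 - 4ac = (5)^2 - 4*(5)*(-8) = 25 - (-160) = 185.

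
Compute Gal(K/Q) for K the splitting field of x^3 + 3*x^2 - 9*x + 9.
Gal(K/Q) = S_3 (symmetric group of order 6)

Compute the discriminant of x^3 + (3)*x^2 + (-9)*x + (9): Δ = -3888. Since Δ is not a rational square, the Galois group is not contained in A_3; it must be the full S_3 (irreducibility of the cubic rules out anything smaller).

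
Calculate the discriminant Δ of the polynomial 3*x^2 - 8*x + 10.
Δ = -56

For a quadratic a x^2 + b x + c the discriminant is Δ = b^2 - 4ac = (-8)^2 - 4*(3)*(10) = 64 - (120) = -56.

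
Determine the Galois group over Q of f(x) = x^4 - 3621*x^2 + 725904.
Gal(K/Q) = Z/2Z (cyclic of order 2)

f factors as (x^2 - 3408)(x^2 - 213), so the splitting field is K = Q(sqrt(3408), sqrt(213)). The squarefree part of 3408 is 213 and the squarefree part of 213 is also 213, so sqrt(3408) and sqrt(213) are both rational multiples of sqrt(213). Hence Q(sqrt(3408)) = Q(sqrt(213)) = Q(sqrt(213)), and the splitting field collapses to a single degree-2 extension with Galois group Z/2Z.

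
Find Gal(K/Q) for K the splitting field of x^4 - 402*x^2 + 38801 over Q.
Gal(K/Q) = V_4 (Klein four-group, Z/2Z × Z/2Z)

f factors as (x^2 - 161)(x^2 - 241), so the splitting field is K = Q(sqrt(161), sqrt(241)). The elements 161, 241, 38801 are all non-squares in Q, so sqrt(161) and sqrt(241) generate independent quadratic extensions. Thus [K:Q] = 4 and Gal(K/Q) is generated by the two order-2 automorphisms sqrt(161) ↦ -sqrt(161) and sqrt(241) ↦ -sqrt(241), giving V_4.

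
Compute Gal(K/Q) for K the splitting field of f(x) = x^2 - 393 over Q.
Gal(K/Q) = Z/2Z (cyclic of order 2)

x^2 - 393 is irreducible over Q since 393 is not a rational square. The splitting field Q(sqrt(393)) has degree 2 over Q, and its unique nontrivial automorphism is sqrt(393) ↦ -sqrt(393). Hence Gal(Q(sqrt(393))/Q) = Z/2Z.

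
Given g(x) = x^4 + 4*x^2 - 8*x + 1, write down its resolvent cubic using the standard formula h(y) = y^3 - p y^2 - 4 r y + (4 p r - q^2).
h(y) = y^3 - 4*y^2 - 4*y - 48

Identify coefficients: p = 4, q = -8, r = 1.
Plug into h(y) = y^3 - p y^2 - 4 r y + (4 p r - q^2):
  h(y) = y^3 - (4) y^2 - 4*(1) y + (4*(4)*(1) - (-8)^2)
       = y^3 + (-4) y^2 + (-4) y + (-48).
Simplifying: h(y) = y^3 - 4*y^2 - 4*y - 48.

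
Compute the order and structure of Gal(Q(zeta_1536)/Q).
|Gal(Q(zeta_1536)/Q)| = phi(1536) = 512; group ≅ (Z/1536Z)^* ≅ Z/2Z × Z/2Z × Z/128Z

The n-th cyclotomic polynomial Φ_1536(x) is the minimal polynomial of zeta_1536 over Q and has degree phi(1536) = 512. So Q(zeta_1536) is a degree-512 Galois extension with Galois group (Z/1536Z)^*. By CRT, (Z/1536Z)^* ≅ (Z/512Z)^* × (Z/3Z)^*. Each prime-power unit group is (Z/512Z)^* ≅ Z/2Z × Z/128Z; (Z/3Z)^* ≅ Z/2Z. Hence Gal(Q(zeta_1536)/Q) ≅ Z/2Z × Z/2Z × Z/128Z.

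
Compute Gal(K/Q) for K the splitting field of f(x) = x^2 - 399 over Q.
Gal(K/Q) = Z/2Z (cyclic of order 2)

x^2 - 399 is irreducible over Q since 399 is not a rational square. The splitting field Q(sqrt(399)) has degree 2 over Q, and its unique nontrivial automorphism is sqrt(399) ↦ -sqrt(399). Hence Gal(Q(sqrt(399))/Q) = Z/2Z.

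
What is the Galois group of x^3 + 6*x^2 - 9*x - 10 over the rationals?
Gal(K/Q) = S_3 (symmetric group of order 6)

Compute the discriminant of x^3 + (6)*x^2 + (-9)*x + (-10): Δ = 21492. Since Δ is not a rational square, the Galois group is not contained in A_3; it must be the full S_3 (irreducibility of the cubic rules out anything smaller).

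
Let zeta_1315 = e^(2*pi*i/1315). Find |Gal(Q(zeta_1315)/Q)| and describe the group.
|Gal(Q(zeta_1315)/Q)| = phi(1315) = 1048; group ≅ (Z/1315Z)^* ≅ Z/4Z × Z/262Z

The n-th cyclotomic polynomial Φ_1315(x) is the minimal polynomial of zeta_1315 over Q and has degree phi(1315) = 1048. So Q(zeta_1315) is a degree-1048 Galois extension with Galois group (Z/1315Z)^*. By CRT, (Z/1315Z)^* ≅ (Z/5Z)^* × (Z/263Z)^*. Each prime-power unit group is (Z/5Z)^* ≅ Z/4Z; (Z/263Z)^* ≅ Z/262Z. Hence Gal(Q(zeta_1315)/Q) ≅ Z/4Z × Z/262Z.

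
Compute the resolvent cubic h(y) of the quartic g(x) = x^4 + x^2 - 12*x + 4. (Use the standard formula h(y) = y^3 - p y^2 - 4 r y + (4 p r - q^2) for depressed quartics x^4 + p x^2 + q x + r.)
h(y) = y^3 - y^2 - 16*y - 128

Identify coefficients: p = 1, q = -12, r = 4.
Plug into h(y) = y^3 - p y^2 - 4 r y + (4 p r - q^2):
  h(y) = y^3 - (1) y^2 - 4*(4) y + (4*(1)*(4) - (-12)^2)
       = y^3 + (-1) y^2 + (-16) y + (-128).
Simplifying: h(y) = y^3 - y^2 - 16*y - 128.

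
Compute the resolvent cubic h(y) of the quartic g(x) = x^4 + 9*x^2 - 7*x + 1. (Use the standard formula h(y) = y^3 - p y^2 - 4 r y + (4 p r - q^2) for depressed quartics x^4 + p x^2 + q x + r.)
h(y) = y^3 - 9*y^2 - 4*y - 13

Identify coefficients: p = 9, q = -7, r = 1.
Plug into h(y) = y^3 - p y^2 - 4 r y + (4 p r - q^2):
  h(y) = y^3 - (9) y^2 - 4*(1) y + (4*(9)*(1) - (-7)^2)
       = y^3 + (-9) y^2 + (-4) y + (-13).
Simplifying: h(y) = y^3 - 9*y^2 - 4*y - 13.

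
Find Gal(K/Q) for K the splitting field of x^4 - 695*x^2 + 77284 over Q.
Gal(K/Q) = Z/2Z (cyclic of order 2)

f factors as (x^2 - 556)(x^2 - 139), so the splitting field is K = Q(sqrt(556), sqrt(139)). The squarefree part of 556 is 139 and the squarefree part of 139 is also 139, so sqrt(556) and sqrt(139) are both rational multiples of sqrt(139). Hence Q(sqrt(556)) = Q(sqrt(139)) = Q(sqrt(139)), and the splitting field collapses to a single degree-2 extension with Galois group Z/2Z.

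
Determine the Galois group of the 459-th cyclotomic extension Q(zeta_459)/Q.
|Gal(Q(zeta_459)/Q)| = phi(459) = 288; group ≅ (Z/459Z)^* ≅ Z/16Z × Z/18Z

The n-th cyclotomic polynomial Φ_459(x) is the minimal polynomial of zeta_459 over Q and has degree phi(459) = 288. So Q(zeta_459) is a degree-288 Galois extension with Galois group (Z/459Z)^*. By CRT, (Z/459Z)^* ≅ (Z/27Z)^* × (Z/17Z)^*. Each prime-power unit group is (Z/27Z)^* ≅ Z/18Z; (Z/17Z)^* ≅ Z/16Z. Hence Gal(Q(zeta_459)/Q) ≅ Z/16Z × Z/18Z.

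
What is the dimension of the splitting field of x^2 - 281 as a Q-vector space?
[K:Q] = 2

The polynomial x^2 - 281 is irreducible over Q since 281 is not a perfect square. Its splitting field is Q(sqrt(281)), which has degree 2 over Q.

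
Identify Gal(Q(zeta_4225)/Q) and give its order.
|Gal(Q(zeta_4225)/Q)| = phi(4225) = 3120; group ≅ (Z/4225Z)^* ≅ Z/20Z × Z/156Z

The n-th cyclotomic polynomial Φ_4225(x) is the minimal polynomial of zeta_4225 over Q and has degree phi(4225) = 3120. So Q(zeta_4225) is a degree-3120 Galois extension with Galois group (Z/4225Z)^*. By CRT, (Z/4225Z)^* ≅ (Z/25Z)^* × (Z/169Z)^*. Each prime-power unit group is (Z/25Z)^* ≅ Z/20Z; (Z/169Z)^* ≅ Z/156Z. Hence Gal(Q(zeta_4225)/Q) ≅ Z/20Z × Z/156Z.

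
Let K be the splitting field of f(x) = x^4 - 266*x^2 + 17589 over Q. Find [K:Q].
[K:Q] = 4

f factors as (x^2 - 143)(x^2 - 123); the splitting field is K = Q(sqrt(143), sqrt(123)). Since 143, 123, and 17589 are all non-squares in Q, the three subfields Q(sqrt(143)), Q(sqrt(123)), Q(sqrt(17589)) are distinct degree-2 extensions, so [K:Q] = 4 (Klein four Galois group).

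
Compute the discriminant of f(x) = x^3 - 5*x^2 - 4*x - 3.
Δ = -2167

For x^3 + a x^2 + b x + c the discriminant is Δ = 18 a b c - 4 a^3 c + a^2 b^2 - 4 b^3 - 27 c^2.
Plug a = -5, b = -4, c = -3:
  18*(-5)*(-4)*(-3) - 4*(-5)^3*(-3) + (-5)^2*(-4)^2 - 4*(-4)^3 - 27*(-3)^2
  = -1080 + (-1500) + 400 + (256) + (-243)
  = -2167.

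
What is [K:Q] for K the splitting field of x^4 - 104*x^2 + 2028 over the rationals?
[K:Q] = 4

f factors as (x^2 - 78)(x^2 - 26); the splitting field is K = Q(sqrt(78), sqrt(26)). Since 78, 26, and 2028 are all non-squares in Q, the three subfields Q(sqrt(78)), Q(sqrt(26)), Q(sqrt(2028)) are distinct degree-2 extensions, so [K:Q] = 4 (Klein four Galois group).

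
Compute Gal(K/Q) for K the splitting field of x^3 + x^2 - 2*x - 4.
Gal(K/Q) = S_3 (symmetric group of order 6)

Compute the discriminant of x^3 + (1)*x^2 + (-2)*x + (-4): Δ = -236. Since Δ is not a rational square, the Galois group is not contained in A_3; it must be the full S_3 (irreducibility of the cubic rules out anything smaller).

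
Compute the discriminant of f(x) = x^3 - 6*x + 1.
Δ = 837

For a depressed cubic x^3 + p x + q the discriminant is Δ = -4 p^3 - 27 q^2 = -4*(-6)^3 - 27*(1)^2 = 864 - 27 = 837.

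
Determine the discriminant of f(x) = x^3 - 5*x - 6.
Δ = -472

For x^3 + a x^2 + b x + c the discriminant is Δ = 18 a b c - 4 a^3 c + a^2 b^2 - 4 b^3 - 27 c^2.
Plug a = 0, b = -5, c = -6:
  18*(0)*(-5)*(-6) - 4*(0)^3*(-6) + (0)^2*(-5)^2 - 4*(-5)^3 - 27*(-6)^2
  = 0 + (0) + 0 + (500) + (-972)
  = -472.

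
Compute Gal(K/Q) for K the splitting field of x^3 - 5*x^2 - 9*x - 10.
Gal(K/Q) = S_3 (symmetric group of order 6)

Compute the discriminant of x^3 + (-5)*x^2 + (-9)*x + (-10): Δ = -10859. Since Δ is not a rational square, the Galois group is not contained in A_3; it must be the full S_3 (irreducibility of the cubic rules out anything smaller).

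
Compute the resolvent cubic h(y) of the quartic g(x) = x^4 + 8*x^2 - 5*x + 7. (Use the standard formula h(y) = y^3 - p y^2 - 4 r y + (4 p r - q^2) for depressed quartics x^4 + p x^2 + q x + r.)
h(y) = y^3 - 8*y^2 - 28*y + 199

Identify coefficients: p = 8, q = -5, r = 7.
Plug into h(y) = y^3 - p y^2 - 4 r y + (4 p r - q^2):
  h(y) = y^3 - (8) y^2 - 4*(7) y + (4*(8)*(7) - (-5)^2)
       = y^3 + (-8) y^2 + (-28) y + (199).
Simplifying: h(y) = y^3 - 8*y^2 - 28*y + 199.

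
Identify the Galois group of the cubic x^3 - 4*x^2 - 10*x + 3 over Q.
Gal(K/Q) = S_3 (symmetric group of order 6)

Compute the discriminant of x^3 + (-4)*x^2 + (-10)*x + (3): Δ = 8285. Since Δ is not a rational square, the Galois group is not contained in A_3; it must be the full S_3 (irreducibility of the cubic rules out anything smaller).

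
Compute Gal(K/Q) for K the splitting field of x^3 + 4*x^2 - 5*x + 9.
Gal(K/Q) = S_3 (symmetric group of order 6)

Compute the discriminant of x^3 + (4)*x^2 + (-5)*x + (9): Δ = -6831. Since Δ is not a rational square, the Galois group is not contained in A_3; it must be the full S_3 (irreducibility of the cubic rules out anything smaller).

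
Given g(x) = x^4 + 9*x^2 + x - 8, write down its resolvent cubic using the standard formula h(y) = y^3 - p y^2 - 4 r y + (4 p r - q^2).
h(y) = y^3 - 9*y^2 + 32*y - 289

Identify coefficients: p = 9, q = 1, r = -8.
Plug into h(y) = y^3 - p y^2 - 4 r y + (4 p r - q^2):
  h(y) = y^3 - (9) y^2 - 4*(-8) y + (4*(9)*(-8) - (1)^2)
       = y^3 + (-9) y^2 + (32) y + (-289).
Simplifying: h(y) = y^3 - 9*y^2 + 32*y - 289.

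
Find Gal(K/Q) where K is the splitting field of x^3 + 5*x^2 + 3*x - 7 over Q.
Gal(K/Q) = S_3 (symmetric group of order 6)

Compute the discriminant of x^3 + (5)*x^2 + (3)*x + (-7): Δ = 404. Since Δ is not a rational square, the Galois group is not contained in A_3; it must be the full S_3 (irreducibility of the cubic rules out anything smaller).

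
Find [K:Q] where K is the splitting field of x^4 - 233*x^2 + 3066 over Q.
[K:Q] = 4

f factors as (x^2 - 14)(x^2 - 219); the splitting field is K = Q(sqrt(14), sqrt(219)). Since 14, 219, and 3066 are all non-squares in Q, the three subfields Q(sqrt(14)), Q(sqrt(219)), Q(sqrt(3066)) are distinct degree-2 extensions, so [K:Q] = 4 (Klein four Galois group).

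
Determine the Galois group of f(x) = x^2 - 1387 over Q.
Gal(K/Q) = Z/2Z (cyclic of order 2)

x^2 - 1387 is irreducible over Q since 1387 is not a rational square. The splitting field Q(sqrt(1387)) has degree 2 over Q, and its unique nontrivial automorphism is sqrt(1387) ↦ -sqrt(1387). Hence Gal(Q(sqrt(1387))/Q) = Z/2Z.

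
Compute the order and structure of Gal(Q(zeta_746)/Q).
|Gal(Q(zeta_746)/Q)| = phi(746) = 372; group ≅ (Z/746Z)^* ≅ Z/372Z

The n-th cyclotomic polynomial Φ_746(x) is the minimal polynomial of zeta_746 over Q and has degree phi(746) = 372. So Q(zeta_746) is a degree-372 Galois extension with Galois group (Z/746Z)^*. By CRT, (Z/746Z)^* ≅ (Z/2Z)^* × (Z/373Z)^*. Each prime-power unit group is (Z/2Z)^* ≅ trivial group (order 1); (Z/373Z)^* ≅ Z/372Z. Hence Gal(Q(zeta_746)/Q) ≅ Z/372Z.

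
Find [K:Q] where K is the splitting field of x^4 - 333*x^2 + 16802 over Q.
[K:Q] = 4

f factors as (x^2 - 271)(x^2 - 62); the splitting field is K = Q(sqrt(271), sqrt(62)). Since 271, 62, and 16802 are all non-squares in Q, the three subfields Q(sqrt(271)), Q(sqrt(62)), Q(sqrt(16802)) are distinct degree-2 extensions, so [K:Q] = 4 (Klein four Galois group).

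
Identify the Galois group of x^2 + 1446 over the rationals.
Gal(K/Q) = Z/2Z (cyclic of order 2)

x^2 + 1446 is irreducible over Q since -1446 is not a rational square. The splitting field Q(sqrt(-1446)) has degree 2 over Q, and its unique nontrivial automorphism is sqrt(-1446) ↦ -sqrt(-1446). Hence Gal(Q(sqrt(-1446))/Q) = Z/2Z.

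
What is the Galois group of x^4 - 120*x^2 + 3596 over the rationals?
Gal(K/Q) = V_4 (Klein four-group, Z/2Z × Z/2Z)

f factors as (x^2 - 58)(x^2 - 62), so the splitting field is K = Q(sqrt(58), sqrt(62)). The elements 58, 62, 3596 are all non-squares in Q, so sqrt(58) and sqrt(62) generate independent quadratic extensions. Thus [K:Q] = 4 and Gal(K/Q) is generated by the two order-2 automorphisms sqrt(58) ↦ -sqrt(58) and sqrt(62) ↦ -sqrt(62), giving V_4.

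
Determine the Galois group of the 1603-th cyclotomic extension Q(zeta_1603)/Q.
|Gal(Q(zeta_1603)/Q)| = phi(1603) = 1368; group ≅ (Z/1603Z)^* ≅ Z/6Z × Z/228Z

The n-th cyclotomic polynomial Φ_1603(x) is the minimal polynomial of zeta_1603 over Q and has degree phi(1603) = 1368. So Q(zeta_1603) is a degree-1368 Galois extension with Galois group (Z/1603Z)^*. By CRT, (Z/1603Z)^* ≅ (Z/7Z)^* × (Z/229Z)^*. Each prime-power unit group is (Z/7Z)^* ≅ Z/6Z; (Z/229Z)^* ≅ Z/228Z. Hence Gal(Q(zeta_1603)/Q) ≅ Z/6Z × Z/228Z.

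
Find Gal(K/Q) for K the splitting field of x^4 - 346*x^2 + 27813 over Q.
Gal(K/Q) = V_4 (Klein four-group, Z/2Z × Z/2Z)

f factors as (x^2 - 127)(x^2 - 219), so the splitting field is K = Q(sqrt(127), sqrt(219)). The elements 127, 219, 27813 are all non-squares in Q, so sqrt(127) and sqrt(219) generate independent quadratic extensions. Thus [K:Q] = 4 and Gal(K/Q) is generated by the two order-2 automorphisms sqrt(127) ↦ -sqrt(127) and sqrt(219) ↦ -sqrt(219), giving V_4.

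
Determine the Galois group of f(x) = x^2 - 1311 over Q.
Gal(K/Q) = Z/2Z (cyclic of order 2)

x^2 - 1311 is irreducible over Q since 1311 is not a rational square. The splitting field Q(sqrt(1311)) has degree 2 over Q, and its unique nontrivial automorphism is sqrt(1311) ↦ -sqrt(1311). Hence Gal(Q(sqrt(1311))/Q) = Z/2Z.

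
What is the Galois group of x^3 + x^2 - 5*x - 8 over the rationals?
Gal(K/Q) = S_3 (symmetric group of order 6)

Compute the discriminant of x^3 + (1)*x^2 + (-5)*x + (-8): Δ = -451. Since Δ is not a rational square, the Galois group is not contained in A_3; it must be the full S_3 (irreducibility of the cubic rules out anything smaller).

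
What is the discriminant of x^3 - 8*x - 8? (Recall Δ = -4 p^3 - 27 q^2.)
Δ = 320

For a depressed cubic x^3 + p x + q the discriminant is Δ = -4 p^3 - 27 q^2 = -4*(-8)^3 - 27*(-8)^2 = 2048 - 1728 = 320.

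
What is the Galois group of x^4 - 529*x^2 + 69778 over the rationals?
Gal(K/Q) = V_4 (Klein four-group, Z/2Z × Z/2Z)

f factors as (x^2 - 278)(x^2 - 251), so the splitting field is K = Q(sqrt(278), sqrt(251)). The elements 278, 251, 69778 are all non-squares in Q, so sqrt(278) and sqrt(251) generate independent quadratic extensions. Thus [K:Q] = 4 and Gal(K/Q) is generated by the two order-2 automorphisms sqrt(278) ↦ -sqrt(278) and sqrt(251) ↦ -sqrt(251), giving V_4.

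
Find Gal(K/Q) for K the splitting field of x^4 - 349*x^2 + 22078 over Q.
Gal(K/Q) = V_4 (Klein four-group, Z/2Z × Z/2Z)

f factors as (x^2 - 266)(x^2 - 83), so the splitting field is K = Q(sqrt(266), sqrt(83)). The elements 266, 83, 22078 are all non-squares in Q, so sqrt(266) and sqrt(83) generate independent quadratic extensions. Thus [K:Q] = 4 and Gal(K/Q) is generated by the two order-2 automorphisms sqrt(266) ↦ -sqrt(266) and sqrt(83) ↦ -sqrt(83), giving V_4.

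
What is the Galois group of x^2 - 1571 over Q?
Gal(K/Q) = Z/2Z (cyclic of order 2)

x^2 - 1571 is irreducible over Q since 1571 is not a rational square. The splitting field Q(sqrt(1571)) has degree 2 over Q, and its unique nontrivial automorphism is sqrt(1571) ↦ -sqrt(1571). Hence Gal(Q(sqrt(1571))/Q) = Z/2Z.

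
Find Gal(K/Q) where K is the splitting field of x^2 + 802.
Gal(K/Q) = Z/2Z (cyclic of order 2)

x^2 + 802 is irreducible over Q since -802 is not a rational square. The splitting field Q(sqrt(-802)) has degree 2 over Q, and its unique nontrivial automorphism is sqrt(-802) ↦ -sqrt(-802). Hence Gal(Q(sqrt(-802))/Q) = Z/2Z.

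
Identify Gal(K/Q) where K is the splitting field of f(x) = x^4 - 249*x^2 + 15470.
Gal(K/Q) = V_4 (Klein four-group, Z/2Z × Z/2Z)

f factors as (x^2 - 130)(x^2 - 119), so the splitting field is K = Q(sqrt(130), sqrt(119)). The elements 130, 119, 15470 are all non-squares in Q, so sqrt(130) and sqrt(119) generate independent quadratic extensions. Thus [K:Q] = 4 and Gal(K/Q) is generated by the two order-2 automorphisms sqrt(130) ↦ -sqrt(130) and sqrt(119) ↦ -sqrt(119), giving V_4.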